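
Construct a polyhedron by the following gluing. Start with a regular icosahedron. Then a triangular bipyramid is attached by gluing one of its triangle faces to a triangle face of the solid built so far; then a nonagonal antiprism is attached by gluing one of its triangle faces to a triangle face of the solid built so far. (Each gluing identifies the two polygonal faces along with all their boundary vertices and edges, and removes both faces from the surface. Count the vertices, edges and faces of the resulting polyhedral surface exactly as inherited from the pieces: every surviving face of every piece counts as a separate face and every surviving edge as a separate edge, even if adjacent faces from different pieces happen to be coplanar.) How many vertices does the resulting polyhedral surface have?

A regular icosahedron: V=12, E=30, F=20.
Attach a triangular bipyramid (V=5, E=9, F=6) along a 3-gon: merge 3 vertices and 3 edges, delete both glued faces → V=14, E=36, F=24.
Attach a nonagonal antiprism (V=18, E=36, F=20) along a 3-gon: merge 3 vertices and 3 edges, delete both glued faces → V=29, E=69, F=42.
Check: V − E + F = 29 − 69 + 42 = 2.

29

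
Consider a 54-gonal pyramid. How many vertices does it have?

55

A pyramid on an n-gon base has one n-gon and n triangles: V = 54 + 1 = 55, E = 2·54 = 108, F = 54 + 1 = 55.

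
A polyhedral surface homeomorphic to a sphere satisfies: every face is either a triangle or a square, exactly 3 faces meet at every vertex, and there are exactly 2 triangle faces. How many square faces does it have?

3

Let x be the number of squares; then F = 2 + x.
Edge–face incidences: 2E = 3·2 + 4·x = 6 + 4x.
Every vertex has degree 3, so 3V = 2E.
Euler: V − E + F = 2 ⇒ (2E)/3 − E + (2 + x) = 2.
Multiply by 6: 2·(2E) − 3·(2E) + 6·(2 + x) = 12, i.e. 12 + 6x − (6 + 4x) = 12.
Collecting terms: 2x + 6 = 12, so 2x = 6, so x = 3.
Then 2E = 6 + 4·3 = 18, so E = 9, V = 2E/3 = 6, F = 2 + 3 = 5.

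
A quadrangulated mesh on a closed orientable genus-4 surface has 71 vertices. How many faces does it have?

77

χ = 2 − 2·4 = -6, and every face is a square so 4F = 2E.
V − E + F = -6 with E = 4F/2 gives 71 − (4/2 − 1)·F = -6, so F = 77 and E = 154.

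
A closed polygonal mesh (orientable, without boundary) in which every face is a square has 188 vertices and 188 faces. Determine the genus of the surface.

1

Every face is a square, so 2E = 4·188 = 752, giving E = 376.
χ = V − E + F = 188 − 376 + 188 = 0.
For a closed orientable surface χ = 2 − 2g, so g = (2 − (0))/2 = 1.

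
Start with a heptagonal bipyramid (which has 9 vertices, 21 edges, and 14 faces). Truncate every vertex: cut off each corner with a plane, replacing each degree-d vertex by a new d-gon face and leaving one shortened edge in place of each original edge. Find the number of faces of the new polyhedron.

Truncation replaces each original edge-end by a new vertex, so V′ = 2E = 42.
Each original edge survives, and each old vertex of degree d contributes d new edges; summing degrees gives Σd = 2E, so E′ = E + 2E = 3E = 63.
Each original face survives and each original vertex becomes one new face: F′ = F + V = 23.

23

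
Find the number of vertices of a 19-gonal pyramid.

20

A pyramid on an n-gon base has one n-gon and n triangles: V = 19 + 1 = 20, E = 2·19 = 38, F = 19 + 1 = 20.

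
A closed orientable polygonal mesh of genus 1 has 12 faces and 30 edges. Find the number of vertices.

For a closed orientable surface of genus 1, χ = 2 − 2·1 = 0.
V = 0 + E − F = 0 + 30 − 12 = 18.

18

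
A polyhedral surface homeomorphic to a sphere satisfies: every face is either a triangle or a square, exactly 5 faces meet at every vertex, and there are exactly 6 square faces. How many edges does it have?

Let x be the number of triangles; then F = 6 + x.
Edge–face incidences: 2E = 4·6 + 3·x = 24 + 3x.
Every vertex has degree 5, so 5V = 2E.
Euler: V − E + F = 2 ⇒ (2E)/5 − E + (6 + x) = 2.
Multiply by 10: 2·(2E) − 5·(2E) + 10·(6 + x) = 20, i.e. 60 + 10x − 3·(24 + 3x) = 20.
Collecting terms: x − 12 = 20, so x = 32.
Then 2E = 24 + 3·32 = 120, so E = 60, V = 2E/5 = 24, F = 6 + 32 = 38.

60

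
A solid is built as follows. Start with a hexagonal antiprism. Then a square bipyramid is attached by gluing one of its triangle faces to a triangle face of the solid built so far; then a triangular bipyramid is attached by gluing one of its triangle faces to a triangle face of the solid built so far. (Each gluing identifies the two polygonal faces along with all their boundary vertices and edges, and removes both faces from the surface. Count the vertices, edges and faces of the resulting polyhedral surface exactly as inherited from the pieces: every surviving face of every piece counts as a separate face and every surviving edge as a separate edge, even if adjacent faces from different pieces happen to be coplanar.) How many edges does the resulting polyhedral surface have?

39

A hexagonal antiprism: V=12, E=24, F=14.
Attach a square bipyramid (V=6, E=12, F=8) along a 3-gon: merge 3 vertices and 3 edges, delete both glued faces → V=15, E=33, F=20.
Attach a triangular bipyramid (V=5, E=9, F=6) along a 3-gon: merge 3 vertices and 3 edges, delete both glued faces → V=17, E=39, F=24.
Check: V − E + F = 17 − 39 + 24 = 2.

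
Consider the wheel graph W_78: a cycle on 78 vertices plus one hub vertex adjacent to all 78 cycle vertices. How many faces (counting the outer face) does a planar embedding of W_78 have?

79

W_78 has V = 78 + 1 = 79 vertices and E = 2·78 = 156 edges.
By Euler's formula F = 2 − V + E = 2 − 79 + 156 = 79.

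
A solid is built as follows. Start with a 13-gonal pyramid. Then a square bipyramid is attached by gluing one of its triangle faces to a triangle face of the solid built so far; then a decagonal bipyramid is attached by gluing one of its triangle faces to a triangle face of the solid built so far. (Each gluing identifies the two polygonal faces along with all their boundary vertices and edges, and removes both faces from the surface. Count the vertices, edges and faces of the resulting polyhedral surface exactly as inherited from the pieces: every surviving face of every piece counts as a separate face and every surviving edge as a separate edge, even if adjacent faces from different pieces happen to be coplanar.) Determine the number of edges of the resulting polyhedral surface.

62

A 13-gonal pyramid: V=14, E=26, F=14.
Attach a square bipyramid (V=6, E=12, F=8) along a 3-gon: merge 3 vertices and 3 edges, delete both glued faces → V=17, E=35, F=20.
Attach a decagonal bipyramid (V=12, E=30, F=20) along a 3-gon: merge 3 vertices and 3 edges, delete both glued faces → V=26, E=62, F=38.
Check: V − E + F = 26 − 62 + 38 = 2.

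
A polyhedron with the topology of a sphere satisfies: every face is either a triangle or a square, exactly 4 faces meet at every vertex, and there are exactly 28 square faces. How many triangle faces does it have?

8

Let x be the number of triangles; then F = 28 + x.
Edge–face incidences: 2E = 4·28 + 3·x = 112 + 3x.
Every vertex has degree 4, so 4V = 2E.
Euler: V − E + F = 2 ⇒ (2E)/4 − E + (28 + x) = 2.
Multiply by 8: 2·(2E) − 4·(2E) + 8·(28 + x) = 16, i.e. 224 + 8x − 2·(112 + 3x) = 16.
Collecting terms: 2x = 16, so x = 8.
Then 2E = 112 + 3·8 = 136, so E = 68, V = 2E/4 = 34, F = 28 + 8 = 36.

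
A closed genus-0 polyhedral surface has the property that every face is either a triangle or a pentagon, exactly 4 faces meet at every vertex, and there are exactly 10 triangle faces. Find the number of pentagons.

Let x be the number of pentagons; then F = 10 + x.
Edge–face incidences: 2E = 3·10 + 5·x = 30 + 5x.
Every vertex has degree 4, so 4V = 2E.
Euler: V − E + F = 2 ⇒ (2E)/4 − E + (10 + x) = 2.
Multiply by 8: 2·(2E) − 4·(2E) + 8·(10 + x) = 16, i.e. 80 + 8x − 2·(30 + 5x) = 16.
Collecting terms: −2x + 20 = 16, so −2x = −4, so x = 2.
Then 2E = 30 + 5·2 = 40, so E = 20, V = 2E/4 = 10, F = 10 + 2 = 12.

2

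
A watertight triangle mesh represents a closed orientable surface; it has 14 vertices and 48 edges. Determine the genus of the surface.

Every face is a triangle and each edge borders two faces, so 3F = 2·48, giving F = 32.
χ = V − E + F = 14 − 48 + 32 = -2.
For a closed orientable surface χ = 2 − 2g, so g = (2 − (-2))/2 = 2.

2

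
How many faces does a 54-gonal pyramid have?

55

A pyramid on an n-gon base has one n-gon and n triangles: V = 54 + 1 = 55, E = 2·54 = 108, F = 54 + 1 = 55.
Check: V − E + F = 55 − 108 + 55 = 2.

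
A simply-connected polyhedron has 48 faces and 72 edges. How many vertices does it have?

26

Here V − E + F = 2.
V = 2 + E − F = 2 + 72 − 48 = 26.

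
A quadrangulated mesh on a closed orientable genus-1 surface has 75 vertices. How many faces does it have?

75

χ = 2 − 2·1 = 0, and every face is a square so 4F = 2E.
V − E + F = 0 with E = 4F/2 gives 75 − (4/2 − 1)·F = 0, so F = 75 and E = 150.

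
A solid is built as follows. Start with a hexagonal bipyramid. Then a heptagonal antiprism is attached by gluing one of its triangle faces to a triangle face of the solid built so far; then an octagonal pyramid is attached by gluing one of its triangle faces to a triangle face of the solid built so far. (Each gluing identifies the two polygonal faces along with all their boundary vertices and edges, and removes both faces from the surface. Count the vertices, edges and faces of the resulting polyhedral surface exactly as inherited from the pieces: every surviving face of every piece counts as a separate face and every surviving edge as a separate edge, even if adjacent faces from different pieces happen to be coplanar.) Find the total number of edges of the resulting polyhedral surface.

A hexagonal bipyramid: V=8, E=18, F=12.
Attach a heptagonal antiprism (V=14, E=28, F=16) along a 3-gon: merge 3 vertices and 3 edges, delete both glued faces → V=19, E=43, F=26.
Attach an octagonal pyramid (V=9, E=16, F=9) along a 3-gon: merge 3 vertices and 3 edges, delete both glued faces → V=25, E=56, F=33.
Check: V − E + F = 25 − 56 + 33 = 2.

56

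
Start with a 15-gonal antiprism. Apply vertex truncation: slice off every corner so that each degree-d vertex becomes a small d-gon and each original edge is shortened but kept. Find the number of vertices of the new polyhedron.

120

The base solid has V = 30, E = 60, F = 32.
Truncation replaces each original edge-end by a new vertex, so V′ = 2E = 120.
Each original edge survives, and each old vertex of degree d contributes d new edges; summing degrees gives Σd = 2E, so E′ = E + 2E = 3E = 180.
Each original face survives and each original vertex becomes one new face: F′ = F + V = 62.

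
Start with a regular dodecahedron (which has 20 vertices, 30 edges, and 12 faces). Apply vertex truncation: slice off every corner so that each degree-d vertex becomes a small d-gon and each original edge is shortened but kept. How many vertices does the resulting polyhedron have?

60

Truncation replaces each original edge-end by a new vertex, so V′ = 2E = 60.
Each original edge survives, and each old vertex of degree d contributes d new edges; summing degrees gives Σd = 2E, so E′ = E + 2E = 3E = 90.
Each original face survives and each original vertex becomes one new face: F′ = F + V = 32.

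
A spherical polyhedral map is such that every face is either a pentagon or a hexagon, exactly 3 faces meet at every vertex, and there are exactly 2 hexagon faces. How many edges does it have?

36

Let x be the number of pentagons; then F = 2 + x.
Edge–face incidences: 2E = 6·2 + 5·x = 12 + 5x.
Every vertex has degree 3, so 3V = 2E.
Euler: V − E + F = 2 ⇒ (2E)/3 − E + (2 + x) = 2.
Multiply by 6: 2·(2E) − 3·(2E) + 6·(2 + x) = 12, i.e. 12 + 6x − (12 + 5x) = 12.
Collecting terms: x = 12.
Then 2E = 12 + 5·12 = 72, so E = 36, V = 2E/3 = 24, F = 2 + 12 = 14.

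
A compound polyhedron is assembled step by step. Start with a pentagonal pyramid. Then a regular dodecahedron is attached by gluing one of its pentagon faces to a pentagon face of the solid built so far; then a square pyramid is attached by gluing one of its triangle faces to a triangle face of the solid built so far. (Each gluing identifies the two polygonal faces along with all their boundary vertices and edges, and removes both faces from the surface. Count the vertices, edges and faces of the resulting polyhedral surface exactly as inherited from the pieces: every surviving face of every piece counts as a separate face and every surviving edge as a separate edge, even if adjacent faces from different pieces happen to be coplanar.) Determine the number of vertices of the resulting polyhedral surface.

23

A pentagonal pyramid: V=6, E=10, F=6.
Attach a regular dodecahedron (V=20, E=30, F=12) along a 5-gon: merge 5 vertices and 5 edges, delete both glued faces → V=21, E=35, F=16.
Attach a square pyramid (V=5, E=8, F=5) along a 3-gon: merge 3 vertices and 3 edges, delete both glued faces → V=23, E=40, F=19.
Check: V − E + F = 23 − 40 + 19 = 2.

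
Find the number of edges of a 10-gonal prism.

30

A prism on an n-gon has two n-gon bases and n rectangular sides: V = 2·10 = 20, E = 3·10 = 30, F = 10 + 2 = 12.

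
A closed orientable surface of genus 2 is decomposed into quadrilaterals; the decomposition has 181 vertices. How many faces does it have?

χ = 2 − 2·2 = -2, and every face is a square so 4F = 2E.
V − E + F = -2 with E = 4F/2 gives 181 − (4/2 − 1)·F = -2, so F = 183 and E = 366.

183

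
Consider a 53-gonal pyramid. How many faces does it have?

54

A pyramid on an n-gon base has one n-gon and n triangles: V = 53 + 1 = 54, E = 2·53 = 106, F = 53 + 1 = 54.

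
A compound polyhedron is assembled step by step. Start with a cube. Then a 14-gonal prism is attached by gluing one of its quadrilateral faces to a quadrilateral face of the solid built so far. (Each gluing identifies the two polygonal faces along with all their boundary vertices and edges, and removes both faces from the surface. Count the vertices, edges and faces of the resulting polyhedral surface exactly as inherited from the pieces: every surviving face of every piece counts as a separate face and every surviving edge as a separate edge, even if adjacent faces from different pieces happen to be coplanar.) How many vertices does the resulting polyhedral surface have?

A cube: V=8, E=12, F=6.
Attach a 14-gonal prism (V=28, E=42, F=16) along a 4-gon: merge 4 vertices and 4 edges, delete both glued faces → V=32, E=50, F=20.
Check: V − E + F = 32 − 50 + 20 = 2.

32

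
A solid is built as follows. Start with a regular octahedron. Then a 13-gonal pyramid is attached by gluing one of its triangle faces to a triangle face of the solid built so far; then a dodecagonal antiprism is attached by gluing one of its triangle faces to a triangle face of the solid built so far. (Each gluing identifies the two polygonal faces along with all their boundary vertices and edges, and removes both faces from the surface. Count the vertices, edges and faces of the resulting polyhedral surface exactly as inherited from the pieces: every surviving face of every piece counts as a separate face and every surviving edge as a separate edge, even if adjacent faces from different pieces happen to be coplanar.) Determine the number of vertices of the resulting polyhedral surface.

38

A regular octahedron: V=6, E=12, F=8.
Attach a 13-gonal pyramid (V=14, E=26, F=14) along a 3-gon: merge 3 vertices and 3 edges, delete both glued faces → V=17, E=35, F=20.
Attach a dodecagonal antiprism (V=24, E=48, F=26) along a 3-gon: merge 3 vertices and 3 edges, delete both glued faces → V=38, E=80, F=44.
Check: V − E + F = 38 − 80 + 44 = 2.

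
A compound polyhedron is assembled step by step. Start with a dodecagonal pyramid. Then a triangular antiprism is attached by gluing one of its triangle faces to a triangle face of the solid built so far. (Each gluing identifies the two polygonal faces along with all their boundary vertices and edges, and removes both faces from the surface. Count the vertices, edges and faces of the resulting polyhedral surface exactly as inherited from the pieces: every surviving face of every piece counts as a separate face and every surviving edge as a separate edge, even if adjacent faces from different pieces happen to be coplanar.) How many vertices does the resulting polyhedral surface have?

16

A dodecagonal pyramid: V=13, E=24, F=13.
Attach a triangular antiprism (V=6, E=12, F=8) along a 3-gon: merge 3 vertices and 3 edges, delete both glued faces → V=16, E=33, F=19.
Check: V − E + F = 16 − 33 + 19 = 2.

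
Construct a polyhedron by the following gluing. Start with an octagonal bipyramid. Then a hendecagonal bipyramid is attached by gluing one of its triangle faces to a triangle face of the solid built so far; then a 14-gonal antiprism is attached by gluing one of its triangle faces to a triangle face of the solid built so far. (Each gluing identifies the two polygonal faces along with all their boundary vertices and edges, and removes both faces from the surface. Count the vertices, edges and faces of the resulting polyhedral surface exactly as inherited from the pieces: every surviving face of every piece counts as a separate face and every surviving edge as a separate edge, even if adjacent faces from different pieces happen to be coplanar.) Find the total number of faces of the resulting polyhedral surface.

64

An octagonal bipyramid: V=10, E=24, F=16.
Attach a hendecagonal bipyramid (V=13, E=33, F=22) along a 3-gon: merge 3 vertices and 3 edges, delete both glued faces → V=20, E=54, F=36.
Attach a 14-gonal antiprism (V=28, E=56, F=30) along a 3-gon: merge 3 vertices and 3 edges, delete both glued faces → V=45, E=107, F=64.
Check: V − E + F = 45 − 107 + 64 = 2.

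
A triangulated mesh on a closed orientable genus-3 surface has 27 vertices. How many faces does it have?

χ = 2 − 2·3 = -4, and every face is a triangle so 3F = 2E.
V − E + F = -4 with E = 3F/2 gives 27 − (3/2 − 1)·F = -4, so F = 62 and E = 93.

62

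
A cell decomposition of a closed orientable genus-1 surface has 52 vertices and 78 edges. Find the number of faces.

26

For a closed orientable surface of genus 1, χ = 2 − 2·1 = 0.
F = 0 − V + E = 0 − 52 + 78 = 26.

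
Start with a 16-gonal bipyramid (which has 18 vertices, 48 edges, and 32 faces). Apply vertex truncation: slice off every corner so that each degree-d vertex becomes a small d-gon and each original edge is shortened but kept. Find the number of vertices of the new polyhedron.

96

Truncation replaces each original edge-end by a new vertex, so V′ = 2E = 96.
Each original edge survives, and each old vertex of degree d contributes d new edges; summing degrees gives Σd = 2E, so E′ = E + 2E = 3E = 144.
Each original face survives and each original vertex becomes one new face: F′ = F + V = 50.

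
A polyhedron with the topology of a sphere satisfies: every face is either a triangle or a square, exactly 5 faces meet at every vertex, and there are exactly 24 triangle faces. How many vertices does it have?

16

Let x be the number of squares; then F = 24 + x.
Edge–face incidences: 2E = 3·24 + 4·x = 72 + 4x.
Every vertex has degree 5, so 5V = 2E.
Euler: V − E + F = 2 ⇒ (2E)/5 − E + (24 + x) = 2.
Multiply by 10: 2·(2E) − 5·(2E) + 10·(24 + x) = 20, i.e. 240 + 10x − 3·(72 + 4x) = 20.
Collecting terms: −2x + 24 = 20, so −2x = −4, so x = 2.
Then 2E = 72 + 4·2 = 80, so E = 40, V = 2E/5 = 16, F = 24 + 2 = 26.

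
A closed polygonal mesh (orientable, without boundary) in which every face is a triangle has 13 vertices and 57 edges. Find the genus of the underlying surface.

4

Every face is a triangle and each edge borders two faces, so 3F = 2·57, giving F = 38.
χ = V − E + F = 13 − 57 + 38 = -6.
For a closed orientable surface χ = 2 − 2g, so g = (2 − (-6))/2 = 4.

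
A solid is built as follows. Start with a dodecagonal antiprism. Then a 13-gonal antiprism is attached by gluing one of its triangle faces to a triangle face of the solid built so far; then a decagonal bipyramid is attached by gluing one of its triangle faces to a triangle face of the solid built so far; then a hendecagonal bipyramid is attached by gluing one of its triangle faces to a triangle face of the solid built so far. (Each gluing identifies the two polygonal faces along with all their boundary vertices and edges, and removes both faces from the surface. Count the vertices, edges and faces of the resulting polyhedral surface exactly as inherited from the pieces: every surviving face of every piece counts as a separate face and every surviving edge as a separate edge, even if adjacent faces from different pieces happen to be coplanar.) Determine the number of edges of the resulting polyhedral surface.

A dodecagonal antiprism: V=24, E=48, F=26.
Attach a 13-gonal antiprism (V=26, E=52, F=28) along a 3-gon: merge 3 vertices and 3 edges, delete both glued faces → V=47, E=97, F=52.
Attach a decagonal bipyramid (V=12, E=30, F=20) along a 3-gon: merge 3 vertices and 3 edges, delete both glued faces → V=56, E=124, F=70.
Attach a hendecagonal bipyramid (V=13, E=33, F=22) along a 3-gon: merge 3 vertices and 3 edges, delete both glued faces → V=66, E=154, F=90.
Check: V − E + F = 66 − 154 + 90 = 2.

154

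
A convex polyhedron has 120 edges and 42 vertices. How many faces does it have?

80

Here V − E + F = 2.
F = 2 − V + E = 2 − 42 + 120 = 80.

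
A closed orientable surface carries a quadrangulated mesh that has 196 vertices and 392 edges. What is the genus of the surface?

Every face is a square and each edge borders two faces, so 4F = 2·392, giving F = 196.
χ = V − E + F = 196 − 392 + 196 = 0.
For a closed orientable surface χ = 2 − 2g, so g = (2 − (0))/2 = 1.

1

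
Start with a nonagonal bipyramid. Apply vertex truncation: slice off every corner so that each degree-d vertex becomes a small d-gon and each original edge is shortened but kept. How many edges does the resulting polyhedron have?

81

The base solid has V = 11, E = 27, F = 18.
Truncation replaces each original edge-end by a new vertex, so V′ = 2E = 54.
Each original edge survives, and each old vertex of degree d contributes d new edges; summing degrees gives Σd = 2E, so E′ = E + 2E = 3E = 81.
Each original face survives and each original vertex becomes one new face: F′ = F + V = 29.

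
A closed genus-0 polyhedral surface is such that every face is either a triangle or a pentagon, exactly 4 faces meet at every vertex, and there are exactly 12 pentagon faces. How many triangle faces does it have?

Let x be the number of triangles; then F = 12 + x.
Edge–face incidences: 2E = 5·12 + 3·x = 60 + 3x.
Every vertex has degree 4, so 4V = 2E.
Euler: V − E + F = 2 ⇒ (2E)/4 − E + (12 + x) = 2.
Multiply by 8: 2·(2E) − 4·(2E) + 8·(12 + x) = 16, i.e. 96 + 8x − 2·(60 + 3x) = 16.
Collecting terms: 2x − 24 = 16, so 2x = 40, so x = 20.
Then 2E = 60 + 3·20 = 120, so E = 60, V = 2E/4 = 30, F = 12 + 20 = 32.

20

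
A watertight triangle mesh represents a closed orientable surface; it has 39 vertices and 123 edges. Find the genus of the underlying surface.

Every face is a triangle and each edge borders two faces, so 3F = 2·123, giving F = 82.
χ = V − E + F = 39 − 123 + 82 = -2.
For a closed orientable surface χ = 2 − 2g, so g = (2 − (-2))/2 = 2.

2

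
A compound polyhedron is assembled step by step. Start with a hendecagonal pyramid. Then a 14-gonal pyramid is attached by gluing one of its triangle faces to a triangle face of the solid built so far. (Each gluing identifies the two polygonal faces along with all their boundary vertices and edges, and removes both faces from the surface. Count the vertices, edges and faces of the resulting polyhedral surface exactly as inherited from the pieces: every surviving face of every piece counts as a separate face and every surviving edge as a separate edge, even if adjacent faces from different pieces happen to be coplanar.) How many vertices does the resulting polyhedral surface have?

A hendecagonal pyramid: V=12, E=22, F=12.
Attach a 14-gonal pyramid (V=15, E=28, F=15) along a 3-gon: merge 3 vertices and 3 edges, delete both glued faces → V=24, E=47, F=25.
Check: V − E + F = 24 − 47 + 25 = 2.

24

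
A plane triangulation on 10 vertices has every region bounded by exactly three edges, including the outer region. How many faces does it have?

16

In a plane triangulation 3F = 2E and V − E + F = 2, so F = 2V − 4 = 2·10 − 4 = 16.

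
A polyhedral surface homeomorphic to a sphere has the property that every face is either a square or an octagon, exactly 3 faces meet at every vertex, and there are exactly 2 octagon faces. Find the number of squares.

Let x be the number of squares; then F = 2 + x.
Edge–face incidences: 2E = 8·2 + 4·x = 16 + 4x.
Every vertex has degree 3, so 3V = 2E.
Euler: V − E + F = 2 ⇒ (2E)/3 − E + (2 + x) = 2.
Multiply by 6: 2·(2E) − 3·(2E) + 6·(2 + x) = 12, i.e. 12 + 6x − (16 + 4x) = 12.
Collecting terms: 2x − 4 = 12, so 2x = 16, so x = 8.
Then 2E = 16 + 4·8 = 48, so E = 24, V = 2E/3 = 16, F = 2 + 8 = 10.

8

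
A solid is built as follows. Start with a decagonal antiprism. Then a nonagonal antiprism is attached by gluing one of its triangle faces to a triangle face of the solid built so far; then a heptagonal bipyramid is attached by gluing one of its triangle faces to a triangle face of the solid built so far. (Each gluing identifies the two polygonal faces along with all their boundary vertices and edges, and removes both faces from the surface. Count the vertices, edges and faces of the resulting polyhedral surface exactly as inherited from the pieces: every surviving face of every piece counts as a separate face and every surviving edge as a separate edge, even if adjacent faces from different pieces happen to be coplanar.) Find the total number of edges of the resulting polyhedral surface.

91

A decagonal antiprism: V=20, E=40, F=22.
Attach a nonagonal antiprism (V=18, E=36, F=20) along a 3-gon: merge 3 vertices and 3 edges, delete both glued faces → V=35, E=73, F=40.
Attach a heptagonal bipyramid (V=9, E=21, F=14) along a 3-gon: merge 3 vertices and 3 edges, delete both glued faces → V=41, E=91, F=52.
Check: V − E + F = 41 − 91 + 52 = 2.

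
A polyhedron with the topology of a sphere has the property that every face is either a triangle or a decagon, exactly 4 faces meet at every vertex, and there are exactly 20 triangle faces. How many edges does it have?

Let x be the number of decagons; then F = 20 + x.
Edge–face incidences: 2E = 3·20 + 10·x = 60 + 10x.
Every vertex has degree 4, so 4V = 2E.
Euler: V − E + F = 2 ⇒ (2E)/4 − E + (20 + x) = 2.
Multiply by 8: 2·(2E) − 4·(2E) + 8·(20 + x) = 16, i.e. 160 + 8x − 2·(60 + 10x) = 16.
Collecting terms: −12x + 40 = 16, so −12x = −24, so x = 2.
Then 2E = 60 + 10·2 = 80, so E = 40, V = 2E/4 = 20, F = 20 + 2 = 22.

40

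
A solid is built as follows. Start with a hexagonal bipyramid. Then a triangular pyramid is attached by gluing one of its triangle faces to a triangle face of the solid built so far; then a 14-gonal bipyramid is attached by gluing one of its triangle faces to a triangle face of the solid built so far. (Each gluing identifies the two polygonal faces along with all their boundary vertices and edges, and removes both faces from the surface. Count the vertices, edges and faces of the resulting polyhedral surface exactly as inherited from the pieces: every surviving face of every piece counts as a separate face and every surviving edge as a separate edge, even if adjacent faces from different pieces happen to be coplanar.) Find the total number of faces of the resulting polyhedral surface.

40

A hexagonal bipyramid: V=8, E=18, F=12.
Attach a triangular pyramid (V=4, E=6, F=4) along a 3-gon: merge 3 vertices and 3 edges, delete both glued faces → V=9, E=21, F=14.
Attach a 14-gonal bipyramid (V=16, E=42, F=28) along a 3-gon: merge 3 vertices and 3 edges, delete both glued faces → V=22, E=60, F=40.
Check: V − E + F = 22 − 60 + 40 = 2.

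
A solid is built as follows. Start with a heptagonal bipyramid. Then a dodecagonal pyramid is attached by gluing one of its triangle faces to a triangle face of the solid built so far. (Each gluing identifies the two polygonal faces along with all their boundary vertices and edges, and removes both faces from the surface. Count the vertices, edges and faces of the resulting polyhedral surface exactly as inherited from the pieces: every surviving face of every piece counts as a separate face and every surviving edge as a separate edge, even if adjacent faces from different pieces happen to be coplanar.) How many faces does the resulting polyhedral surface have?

A heptagonal bipyramid: V=9, E=21, F=14.
Attach a dodecagonal pyramid (V=13, E=24, F=13) along a 3-gon: merge 3 vertices and 3 edges, delete both glued faces → V=19, E=42, F=25.
Check: V − E + F = 19 − 42 + 25 = 2.

25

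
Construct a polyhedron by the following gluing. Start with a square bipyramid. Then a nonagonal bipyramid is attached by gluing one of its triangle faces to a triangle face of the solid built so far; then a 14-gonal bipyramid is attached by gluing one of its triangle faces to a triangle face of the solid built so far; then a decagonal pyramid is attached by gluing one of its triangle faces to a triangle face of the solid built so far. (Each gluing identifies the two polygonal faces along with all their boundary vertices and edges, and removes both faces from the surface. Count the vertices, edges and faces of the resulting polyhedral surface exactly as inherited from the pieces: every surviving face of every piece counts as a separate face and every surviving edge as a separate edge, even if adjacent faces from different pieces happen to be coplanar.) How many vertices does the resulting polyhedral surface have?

A square bipyramid: V=6, E=12, F=8.
Attach a nonagonal bipyramid (V=11, E=27, F=18) along a 3-gon: merge 3 vertices and 3 edges, delete both glued faces → V=14, E=36, F=24.
Attach a 14-gonal bipyramid (V=16, E=42, F=28) along a 3-gon: merge 3 vertices and 3 edges, delete both glued faces → V=27, E=75, F=50.
Attach a decagonal pyramid (V=11, E=20, F=11) along a 3-gon: merge 3 vertices and 3 edges, delete both glued faces → V=35, E=92, F=59.
Check: V − E + F = 35 − 92 + 59 = 2.

35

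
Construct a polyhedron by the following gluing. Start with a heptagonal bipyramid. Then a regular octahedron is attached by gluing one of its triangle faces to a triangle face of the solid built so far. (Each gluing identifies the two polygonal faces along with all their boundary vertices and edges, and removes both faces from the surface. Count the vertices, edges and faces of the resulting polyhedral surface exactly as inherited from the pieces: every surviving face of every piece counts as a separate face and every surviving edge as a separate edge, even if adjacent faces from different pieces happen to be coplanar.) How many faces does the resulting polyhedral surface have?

20

A heptagonal bipyramid: V=9, E=21, F=14.
Attach a regular octahedron (V=6, E=12, F=8) along a 3-gon: merge 3 vertices and 3 edges, delete both glued faces → V=12, E=30, F=20.
Check: V − E + F = 12 − 30 + 20 = 2.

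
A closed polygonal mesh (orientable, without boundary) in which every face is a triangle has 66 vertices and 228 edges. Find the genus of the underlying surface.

6

Every face is a triangle and each edge borders two faces, so 3F = 2·228, giving F = 152.
χ = V − E + F = 66 − 228 + 152 = -10.
For a closed orientable surface χ = 2 − 2g, so g = (2 − (-10))/2 = 6.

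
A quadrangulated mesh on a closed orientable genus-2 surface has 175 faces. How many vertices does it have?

173

χ = 2 − 2·2 = -2, and every face is a square so 4F = 2E.
E = 4·175/2 = 350. Then V = -2 + E − F = -2 + 350 − 175 = 173.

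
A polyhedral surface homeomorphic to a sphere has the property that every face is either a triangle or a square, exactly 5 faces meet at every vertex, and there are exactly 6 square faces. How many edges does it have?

60

Let x be the number of triangles; then F = 6 + x.
Edge–face incidences: 2E = 4·6 + 3·x = 24 + 3x.
Every vertex has degree 5, so 5V = 2E.
Euler: V − E + F = 2 ⇒ (2E)/5 − E + (6 + x) = 2.
Multiply by 10: 2·(2E) − 5·(2E) + 10·(6 + x) = 20, i.e. 60 + 10x − 3·(24 + 3x) = 20.
Collecting terms: x − 12 = 20, so x = 32.
Then 2E = 24 + 3·32 = 120, so E = 60, V = 2E/5 = 24, F = 6 + 32 = 38.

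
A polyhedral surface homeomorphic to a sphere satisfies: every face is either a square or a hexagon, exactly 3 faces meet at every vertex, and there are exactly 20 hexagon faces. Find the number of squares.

6

Let x be the number of squares; then F = 20 + x.
Edge–face incidences: 2E = 6·20 + 4·x = 120 + 4x.
Every vertex has degree 3, so 3V = 2E.
Euler: V − E + F = 2 ⇒ (2E)/3 − E + (20 + x) = 2.
Multiply by 6: 2·(2E) − 3·(2E) + 6·(20 + x) = 12, i.e. 120 + 6x − (120 + 4x) = 12.
Collecting terms: 2x = 12, so x = 6.
Then 2E = 120 + 4·6 = 144, so E = 72, V = 2E/3 = 48, F = 20 + 6 = 26.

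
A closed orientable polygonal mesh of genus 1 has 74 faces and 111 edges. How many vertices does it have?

For a closed orientable surface of genus 1, χ = 2 − 2·1 = 0.
V = 0 + E − F = 0 + 111 − 74 = 37.

37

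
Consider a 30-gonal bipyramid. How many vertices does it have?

A bipyramid over an n-gon has 2n triangular faces and n + 2 vertices: V = 30 + 2 = 32, E = 3·30 = 90, F = 2·30 = 60.
Check: V − E + F = 32 − 90 + 60 = 2.

32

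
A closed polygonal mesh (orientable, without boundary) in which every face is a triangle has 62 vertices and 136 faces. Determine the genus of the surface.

4

Every face is a triangle, so 2E = 3·136 = 408, giving E = 204.
χ = V − E + F = 62 − 204 + 136 = -6.
For a closed orientable surface χ = 2 − 2g, so g = (2 − (-6))/2 = 4.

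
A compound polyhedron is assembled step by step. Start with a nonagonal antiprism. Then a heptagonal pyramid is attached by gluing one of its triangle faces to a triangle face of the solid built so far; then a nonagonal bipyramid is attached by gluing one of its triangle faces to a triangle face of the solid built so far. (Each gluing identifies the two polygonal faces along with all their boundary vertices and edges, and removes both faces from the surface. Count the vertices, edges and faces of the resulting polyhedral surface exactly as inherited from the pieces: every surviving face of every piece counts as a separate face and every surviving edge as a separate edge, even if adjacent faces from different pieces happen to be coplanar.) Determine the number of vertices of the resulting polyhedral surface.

31

A nonagonal antiprism: V=18, E=36, F=20.
Attach a heptagonal pyramid (V=8, E=14, F=8) along a 3-gon: merge 3 vertices and 3 edges, delete both glued faces → V=23, E=47, F=26.
Attach a nonagonal bipyramid (V=11, E=27, F=18) along a 3-gon: merge 3 vertices and 3 edges, delete both glued faces → V=31, E=71, F=42.
Check: V − E + F = 31 − 71 + 42 = 2.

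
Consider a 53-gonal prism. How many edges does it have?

A prism on an n-gon has two n-gon bases and n rectangular sides: V = 2·53 = 106, E = 3·53 = 159, F = 53 + 2 = 55.
Check: V − E + F = 106 − 159 + 55 = 2.

159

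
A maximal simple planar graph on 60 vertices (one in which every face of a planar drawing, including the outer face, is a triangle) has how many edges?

In a plane triangulation 3F = 2E and V − E + F = 2, so E = 3V − 6 = 3·60 − 6 = 174.

174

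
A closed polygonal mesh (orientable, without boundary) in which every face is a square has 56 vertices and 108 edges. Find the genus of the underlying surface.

0

Every face is a square and each edge borders two faces, so 4F = 2·108, giving F = 54.
χ = V − E + F = 56 − 108 + 54 = 2.
For a closed orientable surface χ = 2 − 2g, so g = (2 − (2))/2 = 0.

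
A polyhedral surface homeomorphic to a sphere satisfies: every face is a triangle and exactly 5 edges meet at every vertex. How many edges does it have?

30

Each face has 3 edges and each edge borders two faces, so 2E = 3F.
Each vertex has degree 5, so 5V = 2E and hence V = 3F/5.
Euler: V − E + F = 2 ⇒ (3F/5) − (3F/2) + F = 2.
Multiply by 10: (6 − 15 + 10)F = 20, i.e. 1F = 20.
So F = 20, E = 3·20/2 = 30, V = 3·20/5 = 12.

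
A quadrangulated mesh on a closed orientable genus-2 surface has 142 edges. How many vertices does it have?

χ = 2 − 2·2 = -2, and every face is a square so 4F = 2E.
F = 2E/4 = 71. Then V = -2 + E − F = -2 + 142 − 71 = 69.

69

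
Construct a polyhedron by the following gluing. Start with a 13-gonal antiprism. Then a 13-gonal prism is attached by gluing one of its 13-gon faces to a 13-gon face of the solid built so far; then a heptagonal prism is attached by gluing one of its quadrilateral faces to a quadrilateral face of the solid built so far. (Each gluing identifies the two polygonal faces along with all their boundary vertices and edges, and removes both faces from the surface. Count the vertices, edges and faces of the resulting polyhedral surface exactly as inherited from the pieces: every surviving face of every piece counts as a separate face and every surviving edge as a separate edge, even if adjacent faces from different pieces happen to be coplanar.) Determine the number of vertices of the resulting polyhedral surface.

A 13-gonal antiprism: V=26, E=52, F=28.
Attach a 13-gonal prism (V=26, E=39, F=15) along a 13-gon: merge 13 vertices and 13 edges, delete both glued faces → V=39, E=78, F=41.
Attach a heptagonal prism (V=14, E=21, F=9) along a 4-gon: merge 4 vertices and 4 edges, delete both glued faces → V=49, E=95, F=48.
Check: V − E + F = 49 − 95 + 48 = 2.

49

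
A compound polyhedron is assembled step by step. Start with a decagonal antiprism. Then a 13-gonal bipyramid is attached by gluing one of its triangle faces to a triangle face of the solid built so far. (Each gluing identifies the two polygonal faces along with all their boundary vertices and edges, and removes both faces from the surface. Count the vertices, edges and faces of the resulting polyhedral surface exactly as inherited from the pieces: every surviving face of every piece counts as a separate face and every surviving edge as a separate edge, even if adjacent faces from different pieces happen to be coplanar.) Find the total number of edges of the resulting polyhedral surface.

A decagonal antiprism: V=20, E=40, F=22.
Attach a 13-gonal bipyramid (V=15, E=39, F=26) along a 3-gon: merge 3 vertices and 3 edges, delete both glued faces → V=32, E=76, F=46.
Check: V − E + F = 32 − 76 + 46 = 2.

76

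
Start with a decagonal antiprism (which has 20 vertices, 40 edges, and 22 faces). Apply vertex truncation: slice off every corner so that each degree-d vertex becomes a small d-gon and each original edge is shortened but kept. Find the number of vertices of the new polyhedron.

80

Truncation replaces each original edge-end by a new vertex, so V′ = 2E = 80.
Each original edge survives, and each old vertex of degree d contributes d new edges; summing degrees gives Σd = 2E, so E′ = E + 2E = 3E = 120.
Each original face survives and each original vertex becomes one new face: F′ = F + V = 42.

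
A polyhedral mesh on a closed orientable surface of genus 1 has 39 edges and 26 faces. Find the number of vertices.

13

For a closed orientable surface of genus 1, χ = 2 − 2·1 = 0.
V = 0 + E − F = 0 + 39 − 26 = 13.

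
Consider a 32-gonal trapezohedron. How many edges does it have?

The n-trapezohedron (dual of the n-antiprism) has V = 2·32 + 2 = 66, E = 4·32 = 128, F = 2·32 = 64.
Check: V − E + F = 66 − 128 + 64 = 2.

128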